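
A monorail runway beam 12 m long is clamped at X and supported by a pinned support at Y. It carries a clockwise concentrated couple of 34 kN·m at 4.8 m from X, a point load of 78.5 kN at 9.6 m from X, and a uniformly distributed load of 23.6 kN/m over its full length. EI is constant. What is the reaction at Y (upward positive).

Remove the prop at Y; the released (primary) structure is a cantilever built in at X.
Free-end deflection of the primary structure under the applied loading (downward +):
  clockwise couple 34 at a = 4.8: M₀a(2L − a)/(2EI) = 1567/EI
  point load 78.5 at a = 9.6: Pa²(3L − a)/(6EI) = 31832/EI
  UDL 23.6: wL⁴/(8EI) = 61171/EI
  δ_0 = 94570/EI
Flexibility coefficient — unit upward force at Y: δ_{YY} = L³/(3EI) = 576/EI.
The prop prevents deflection at Y: R_Y = δ_0/δ_{YY} = 94570/576 = 164.2 kN.

R_Y = 164.2 kN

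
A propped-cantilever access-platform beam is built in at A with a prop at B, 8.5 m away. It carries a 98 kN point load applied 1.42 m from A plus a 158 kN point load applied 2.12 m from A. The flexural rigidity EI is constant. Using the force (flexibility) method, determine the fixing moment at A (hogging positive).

Choose R_B as the redundant. The primary structure is the cantilever fixed at A.
Free-end deflection of the primary structure under the applied loading (downward +):
  point load 98 at a = 1.42: Pa²(3L − a)/(6EI) = 793.1/EI
  point load 158 at a = 2.12: Pa²(3L − a)/(6EI) = 2767/EI
  δ_0 = 3560/EI
Tip deflection under a unit load at B: L³/(3EI) = 204.7/EI.
The prop prevents deflection at B: R_B = δ_0/δ_{BB} = 3560/204.7 = 17.39 kN.
Moment equilibrium about A: M_A = Σ(load moments about A) − R_B·L = 474.1 − 17.39×8.5 = 326.3 kN·m.

M_A = 326.3 kN·m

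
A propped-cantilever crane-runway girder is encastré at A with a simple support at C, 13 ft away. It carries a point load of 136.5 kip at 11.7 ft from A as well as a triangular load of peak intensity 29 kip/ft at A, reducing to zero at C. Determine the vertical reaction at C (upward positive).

Choose R_C as the redundant. The primary structure is the cantilever fixed at A.
Deflection at C on the released cantilever, summing each load's contribution:
  point load 136.5 at a = 11.7: Pa²(3L − a)/(6EI) = 85019/EI
  triangular load, peak 29 at the fixed end: w₀L⁴/(30EI) = 27609/EI
  δ_0 = 112628/EI
Tip deflection under a unit load at C: L³/(3EI) = 732.3/EI.
Compatibility at C: δ_0 − R_C·δ_{CC} = 0, so R_C = 112628/732.3 = 153.8 kip.

R_C = 153.8 kip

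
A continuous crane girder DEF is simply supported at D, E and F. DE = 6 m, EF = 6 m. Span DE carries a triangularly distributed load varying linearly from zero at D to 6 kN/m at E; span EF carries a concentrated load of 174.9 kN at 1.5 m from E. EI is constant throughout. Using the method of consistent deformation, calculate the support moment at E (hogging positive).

M_E = 93.28 kN·m

Take M_E as the redundant. Released structure: two simple spans DE and EF with a hinge at E.
Rotations at E on the released spans (each span's end-slope, ×1/EI):
  span DE: triangular load, peak 6: w₀L³/(45EI) = 28.8/EI
  span EF: point load 174.9 at a = 1.5: Pab(L + b)/(6LEI) = 344.3/EI
  relative rotation θ_0 = (28.8 + 344.3)/EI = 373.1/EI
A unit hogging moment at E produces rotation L₁/(3EI) + L₂/(3EI) = 4/EI.
Compatibility: M_E·(L₁+L₂)/(3EI) = θ_0, giving M_E = 93.28 kN·m (hogging).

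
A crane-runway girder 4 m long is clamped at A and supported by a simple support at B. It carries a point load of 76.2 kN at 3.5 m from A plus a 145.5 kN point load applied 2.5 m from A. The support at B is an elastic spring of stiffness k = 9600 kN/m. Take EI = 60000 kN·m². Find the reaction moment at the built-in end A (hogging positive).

M_A = 229.9 kN·m

Release the roller at B. Primary structure: cantilever fixed at A.
Free-end deflection of the primary structure under the applied loading (downward +):
  point load 76.2 at a = 3.5: Pa²(3L − a)/(6EI) = 1322/EI
  point load 145.5 at a = 2.5: Pa²(3L − a)/(6EI) = 1440/EI
  δ_0 = 2762/EI
Tip deflection under a unit load at B: L³/(3EI) = 21.33/EI.
With EI = 60000 kN·m²: δ_0 = 0.046037 m and δ_{BB} = 0.000356 m/kN.
Compatibility — the spring shortens by R_B/k under the reaction it provides: δ_0 − R_B·δ_{BB} = R_B/k. With 1/k = 0.000104 m/kN, R_B = δ_0 / (δ_{BB} + 1/k) = 0.046037 / (0.000356 + 0.000104) = 100.1 kN.
Moment equilibrium about A: M_A = Σ(load moments about A) − R_B·L = 630.5 − 100.1×4 = 229.9 kN·m.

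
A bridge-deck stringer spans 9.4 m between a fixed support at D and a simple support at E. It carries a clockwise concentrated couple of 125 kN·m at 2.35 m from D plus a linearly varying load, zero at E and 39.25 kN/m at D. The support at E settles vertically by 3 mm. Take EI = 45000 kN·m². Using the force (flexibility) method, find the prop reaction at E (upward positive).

R_E = 45.13 kN

Remove the prop at E; the released (primary) structure is a cantilever built in at D.
Deflection at E on the released cantilever, summing each load's contribution:
  clockwise couple 125 at a = 2.35: M₀a(2L − a)/(2EI) = 2416/EI
  triangular load, peak 39.25 at the fixed end: w₀L⁴/(30EI) = 10215/EI
  δ_0 = 12631/EI
Tip deflection under a unit load at E: L³/(3EI) = 276.9/EI.
With EI = 45000 kN·m²: δ_0 = 0.28069 m and δ_{EE} = 0.006152 m/kN.
Compatibility — the beam at E must follow the support down by 0.003 m: δ_0 − R_E·δ_{EE} = 0.003, so R_E = (0.28069 − 0.003)/0.006152 = 45.13 kN.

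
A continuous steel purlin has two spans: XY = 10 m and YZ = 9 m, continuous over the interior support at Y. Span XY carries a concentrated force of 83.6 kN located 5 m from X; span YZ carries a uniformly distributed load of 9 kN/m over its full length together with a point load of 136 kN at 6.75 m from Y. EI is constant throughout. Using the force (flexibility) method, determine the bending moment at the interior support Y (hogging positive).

Take M_Y as the redundant. Released structure: two simple spans XY and YZ with a hinge at Y.
End slopes at the hinge Y, treating each span as simply supported:
  span XY: point load 83.6 at a = 5: Pab(L + a)/(6LEI) = 522.5/EI
  span YZ: UDL 9: wL³/(24EI) = 273.4/EI
  span YZ: point load 136 at a = 6.75: Pab(L + b)/(6LEI) = 430.3/EI
  relative rotation θ_0 = (522.5 + 703.7)/EI = 1226/EI
A unit hogging moment at Y produces rotation L₁/(3EI) + L₂/(3EI) = 6.333/EI.
Slope continuity at Y: θ_0 = M_Y·6.333/EI, so M_Y = 1226/6.333 = 193.6 kN·m (hogging).

M_Y = 193.6 kN·m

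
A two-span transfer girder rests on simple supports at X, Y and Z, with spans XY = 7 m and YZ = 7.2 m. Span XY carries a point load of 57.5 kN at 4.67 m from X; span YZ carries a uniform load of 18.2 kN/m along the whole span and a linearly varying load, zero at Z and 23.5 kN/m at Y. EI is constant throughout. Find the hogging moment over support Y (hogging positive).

M_Y = 137.7 kN·m

Insert a hinge at Y; M_Y is the redundant, and each span becomes simply supported.
Rotations at Y on the released spans (each span's end-slope, ×1/EI):
  span XY: point load 57.5 at a = 4.67: Pab(L + a)/(6LEI) = 173.8/EI
  span YZ: UDL 18.2: wL³/(24EI) = 283/EI
  span YZ: triangular load, peak 23.5: w₀L³/(45EI) = 194.9/EI
  relative rotation θ_0 = (173.8 + 478)/EI = 651.8/EI
A unit hogging moment at Y produces rotation L₁/(3EI) + L₂/(3EI) = 4.733/EI.
Compatibility: M_Y·(L₁+L₂)/(3EI) = θ_0, giving M_Y = 137.7 kN·m (hogging).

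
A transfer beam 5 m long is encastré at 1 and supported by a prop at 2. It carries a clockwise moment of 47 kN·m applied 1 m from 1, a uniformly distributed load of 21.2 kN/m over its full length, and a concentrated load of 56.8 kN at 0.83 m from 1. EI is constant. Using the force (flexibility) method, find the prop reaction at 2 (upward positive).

R_2 = 47.04 kN

Remove the prop at 2; the released (primary) structure is a cantilever built in at 1.
Downward deflection at the released point 2 due to the loads:
  clockwise couple 47 at a = 1: M₀a(2L − a)/(2EI) = 211.5/EI
  UDL 21.2: wL⁴/(8EI) = 1656/EI
  point load 56.8 at a = 0.83: Pa²(3L − a)/(6EI) = 92.41/EI
  δ_0 = 1960/EI
Flexibility coefficient — unit upward force at 2: δ_{22} = L³/(3EI) = 41.67/EI.
Compatibility at 2: δ_0 − R_2·δ_{22} = 0, so R_2 = 1960/41.67 = 47.04 kN.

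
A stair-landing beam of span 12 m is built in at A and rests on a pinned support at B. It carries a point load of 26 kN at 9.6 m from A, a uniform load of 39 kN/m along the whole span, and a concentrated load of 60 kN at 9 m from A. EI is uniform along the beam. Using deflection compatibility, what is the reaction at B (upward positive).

R_B = 231.8 kN

Release the roller at B. Primary structure: cantilever fixed at A.
Primary-structure tip deflection at B by superposition:
  point load 26 at a = 9.6: Pa²(3L − a)/(6EI) = 10543/EI
  UDL 39: wL⁴/(8EI) = 101088/EI
  point load 60 at a = 9: Pa²(3L − a)/(6EI) = 21870/EI
  δ_0 = 133501/EI
Tip deflection under a unit load at B: L³/(3EI) = 576/EI.
The prop prevents deflection at B: R_B = δ_0/δ_{BB} = 133501/576 = 231.8 kN.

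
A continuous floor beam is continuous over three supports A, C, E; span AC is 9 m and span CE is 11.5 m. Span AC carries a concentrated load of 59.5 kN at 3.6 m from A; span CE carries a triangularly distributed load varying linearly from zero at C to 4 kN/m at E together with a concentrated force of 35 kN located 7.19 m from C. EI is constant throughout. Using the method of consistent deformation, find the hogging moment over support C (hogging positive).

Release continuity at C by inserting a hinge; the redundant is the internal moment M_C. The primary structure is two simply-supported spans AC and CE.
Discontinuity in slope at C on the released structure — sum the simple-span end rotations:
  span AC: point load 59.5 at a = 3.6: Pab(L + a)/(6LEI) = 269.9/EI
  span CE: triangular load, peak 4: 7w₀L³/(360EI) = 118.3/EI
  span CE: point load 35 at a = 7.19: Pab(L + b)/(6LEI) = 248.5/EI
  relative rotation θ_0 = (269.9 + 366.8)/EI = 636.7/EI
A unit hogging moment at C produces rotation L₁/(3EI) + L₂/(3EI) = 6.833/EI.
Slope continuity at C: θ_0 = M_C·6.833/EI, so M_C = 636.7/6.833 = 93.18 kN·m (hogging).

M_C = 93.18 kN·m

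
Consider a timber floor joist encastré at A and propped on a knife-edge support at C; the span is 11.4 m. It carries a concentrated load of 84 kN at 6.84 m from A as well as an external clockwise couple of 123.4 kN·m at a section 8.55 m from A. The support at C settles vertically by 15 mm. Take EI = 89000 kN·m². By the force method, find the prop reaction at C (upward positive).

Choose R_C as the redundant. The primary structure is the cantilever fixed at A.
Primary-structure tip deflection at C by superposition:
  point load 84 at a = 6.84: Pa²(3L − a)/(6EI) = 17921/EI
  clockwise couple 123.4 at a = 8.55: M₀a(2L − a)/(2EI) = 7517/EI
  δ_0 = 25438/EI
Tip deflection under a unit load at C: L³/(3EI) = 493.8/EI.
With EI = 89000 kN·m²: δ_0 = 0.28582 m and δ_{CC} = 0.005549 m/kN.
Compatibility — the beam at C must follow the support down by 0.015 m: δ_0 − R_C·δ_{CC} = 0.015, so R_C = (0.28582 − 0.015)/0.005549 = 48.81 kN.

R_C = 48.81 kN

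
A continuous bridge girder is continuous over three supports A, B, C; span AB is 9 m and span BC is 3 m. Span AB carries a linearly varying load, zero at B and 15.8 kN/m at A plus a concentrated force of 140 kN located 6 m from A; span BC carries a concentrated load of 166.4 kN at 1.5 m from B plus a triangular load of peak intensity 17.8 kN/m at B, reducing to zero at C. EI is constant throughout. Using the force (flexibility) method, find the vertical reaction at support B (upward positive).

R_B = 332.3 kN

Insert a hinge at B; M_B is the redundant, and each span becomes simply supported.
Rotations at B on the released spans (each span's end-slope, ×1/EI):
  span AB: triangular load, peak 15.8: 7w₀L³/(360EI) = 224/EI
  span AB: point load 140 at a = 6: Pab(L + a)/(6LEI) = 700/EI
  span BC: point load 166.4 at a = 1.5: Pab(L + b)/(6LEI) = 93.6/EI
  span BC: triangular load, peak 17.8: w₀L³/(45EI) = 10.68/EI
  relative rotation θ_0 = (924 + 104.3)/EI = 1028/EI
A unit hogging moment at B produces rotation L₁/(3EI) + L₂/(3EI) = 4/EI.
Slope continuity at B: θ_0 = M_B·4/EI, so M_B = 1028/4 = 257.1 kN·m (hogging).
Span AB, ΣM about A with M_B applied at B: R_B^{AB}·9 = 1053 + 257.1, so R_B^{AB} = 145.6 kN and R_A = 211.1 − 145.6 = 65.5 kN.
Span BC, ΣM about C: R_B^{BC}·3 = 303 + 257.1, so R_B^{BC} = 186.7 kN and R_C = 193.1 − 186.7 = 6.413 kN.
R_B = 145.6 + 186.7 = 332.3 kN.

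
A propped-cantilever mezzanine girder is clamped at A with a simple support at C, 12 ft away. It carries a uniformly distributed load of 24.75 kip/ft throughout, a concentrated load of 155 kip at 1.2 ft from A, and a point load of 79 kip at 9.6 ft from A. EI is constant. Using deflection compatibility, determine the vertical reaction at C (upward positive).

Remove the prop at C; the released (primary) structure is a cantilever built in at A.
Downward deflection at the released point C due to the loads:
  UDL 24.75: wL⁴/(8EI) = 64152/EI
  point load 155 at a = 1.2: Pa²(3L − a)/(6EI) = 1295/EI
  point load 79 at a = 9.6: Pa²(3L − a)/(6EI) = 32035/EI
  δ_0 = 97481/EI
Tip deflection under a unit load at C: L³/(3EI) = 576/EI.
Compatibility at C: δ_0 − R_C·δ_{CC} = 0, so R_C = 97481/576 = 169.2 kip.

R_C = 169.2 kip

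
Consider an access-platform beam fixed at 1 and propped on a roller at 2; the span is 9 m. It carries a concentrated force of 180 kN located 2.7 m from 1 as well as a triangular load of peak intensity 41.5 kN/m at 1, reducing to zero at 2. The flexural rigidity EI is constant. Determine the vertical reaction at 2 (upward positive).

Take the reaction at 2 as the redundant and release it; the primary structure is a cantilever fixed at 1.
Primary-structure tip deflection at 2 by superposition:
  point load 180 at a = 2.7: Pa²(3L − a)/(6EI) = 5314/EI
  triangular load, peak 41.5 at the fixed end: w₀L⁴/(30EI) = 9076/EI
  δ_0 = 14390/EI
Tip deflection under a unit load at 2: L³/(3EI) = 243/EI.
The prop prevents deflection at 2: R_2 = δ_0/δ_{22} = 14390/243 = 59.22 kN.

R_2 = 59.22 kN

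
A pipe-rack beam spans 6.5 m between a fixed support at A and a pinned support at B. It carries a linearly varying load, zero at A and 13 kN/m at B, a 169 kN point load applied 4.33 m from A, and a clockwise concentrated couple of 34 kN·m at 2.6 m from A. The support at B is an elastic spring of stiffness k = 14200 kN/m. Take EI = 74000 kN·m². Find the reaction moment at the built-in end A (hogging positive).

M_A = 236.9 kN·m

Choose R_B as the redundant. The primary structure is the cantilever fixed at A.
Downward deflection at the released point B due to the loads:
  triangular load, peak 13 at the free end: 11w₀L⁴/(120EI) = 2127/EI
  point load 169 at a = 4.33: Pa²(3L − a)/(6EI) = 8011/EI
  clockwise couple 34 at a = 2.6: M₀a(2L − a)/(2EI) = 459.7/EI
  δ_0 = 10598/EI
Flexibility coefficient — unit upward force at B: δ_{BB} = L³/(3EI) = 91.54/EI.
With EI = 74000 kN·m²: δ_0 = 0.14322 m and δ_{BB} = 0.001237 m/kN.
Compatibility — the spring shortens by R_B/k under the reaction it provides: δ_0 − R_B·δ_{BB} = R_B/k. With 1/k = 0.00007 m/kN, R_B = δ_0 / (δ_{BB} + 1/k) = 0.14322 / (0.001237 + 0.00007) = 109.5 kN.
Moment equilibrium about A: M_A = Σ(load moments about A) − R_B·L = 948.9 − 109.5×6.5 = 236.9 kN·m.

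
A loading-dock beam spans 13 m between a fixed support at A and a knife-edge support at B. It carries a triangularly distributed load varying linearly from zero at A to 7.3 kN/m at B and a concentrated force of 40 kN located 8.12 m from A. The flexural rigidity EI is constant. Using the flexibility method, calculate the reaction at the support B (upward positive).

R_B = 44.63 kN

Remove the prop at B; the released (primary) structure is a cantilever built in at A.
Primary-structure tip deflection at B by superposition:
  triangular load, peak 7.3 at the free end: 11w₀L⁴/(120EI) = 19112/EI
  point load 40 at a = 8.12: Pa²(3L − a)/(6EI) = 13574/EI
  δ_0 = 32686/EI
Flexibility coefficient — unit upward force at B: δ_{BB} = L³/(3EI) = 732.3/EI.
The prop prevents deflection at B: R_B = δ_0/δ_{BB} = 32686/732.3 = 44.63 kN.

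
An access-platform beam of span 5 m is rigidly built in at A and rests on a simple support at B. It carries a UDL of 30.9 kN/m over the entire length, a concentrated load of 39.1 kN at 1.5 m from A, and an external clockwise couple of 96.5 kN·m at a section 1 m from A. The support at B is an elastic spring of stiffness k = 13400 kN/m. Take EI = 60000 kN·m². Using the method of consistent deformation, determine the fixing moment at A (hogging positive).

M_A = 211.3 kN·m

Release the roller at B. Primary structure: cantilever fixed at A.
Downward deflection at the released point B due to the loads:
  UDL 30.9: wL⁴/(8EI) = 2414/EI
  point load 39.1 at a = 1.5: Pa²(3L − a)/(6EI) = 197.9/EI
  clockwise couple 96.5 at a = 1: M₀a(2L − a)/(2EI) = 434.2/EI
  δ_0 = 3046/EI
Flexibility coefficient — unit upward force at B: δ_{BB} = L³/(3EI) = 41.67/EI.
With EI = 60000 kN·m²: δ_0 = 0.050771 m and δ_{BB} = 0.000694 m/kN.
Compatibility — the spring shortens by R_B/k under the reaction it provides: δ_0 − R_B·δ_{BB} = R_B/k. With 1/k = 0.000075 m/kN, R_B = δ_0 / (δ_{BB} + 1/k) = 0.050771 / (0.000694 + 0.000075) = 66.02 kN.
Moment equilibrium about A: M_A = Σ(load moments about A) − R_B·L = 541.4 − 66.02×5 = 211.3 kN·m.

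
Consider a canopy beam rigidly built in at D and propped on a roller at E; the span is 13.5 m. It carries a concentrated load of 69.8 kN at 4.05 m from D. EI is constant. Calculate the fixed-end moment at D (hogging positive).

Release the roller at E. Primary structure: cantilever fixed at D.
Deflection at E on the released cantilever, summing each load's contribution:
  point load 69.8 at a = 4.05: Pa²(3L − a)/(6EI) = 6955/EI
Tip deflection under a unit load at E: L³/(3EI) = 820.1/EI.
The prop prevents deflection at E: R_E = δ_0/δ_{EE} = 6955/820.1 = 8.481 kN.
Moment equilibrium about D: M_D = Σ(load moments about D) − R_E·L = 282.7 − 8.481×13.5 = 168.2 kN·m.

M_D = 168.2 kN·m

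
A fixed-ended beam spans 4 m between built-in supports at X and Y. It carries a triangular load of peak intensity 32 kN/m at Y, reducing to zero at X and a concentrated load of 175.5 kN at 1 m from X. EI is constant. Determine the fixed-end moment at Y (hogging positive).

Release both end moments; the primary structure is a simply-supported span XY with redundants M_X and M_Y.
End rotations of the released simple span under the applied load (×1/EI):
  at X: triangular load, peak 32: 7w₀L³/(360EI) = 39.82/EI
  at Y: triangular load, peak 32: w₀L³/(45EI) = 45.51/EI
  at X: point load 175.5 at a = 1: Pab(L + b)/(6LEI) = 153.6/EI
  at Y: point load 175.5 at a = 1: Pab(L + a)/(6LEI) = 109.7/EI
  θ_X0 = 193.4/EI,  θ_Y0 = 155.2/EI
Flexibility coefficients: a unit moment at one end gives L/(3EI) there and L/(6EI) at the far end, so f₁₁ = f₂₂ = 1.333/EI and f₁₂ = f₂₁ = 0.6667/EI.
Compatibility — zero rotation at each built-in end:
  1.333 M_X + 0.6667 M_Y = 193.4
  0.6667 M_X + 1.333 M_Y = 155.2
Solving the pair gives M_X = 115.8 kN·m and M_Y = 58.51 kN·m (hogging).

M_Y = 58.51 kN·m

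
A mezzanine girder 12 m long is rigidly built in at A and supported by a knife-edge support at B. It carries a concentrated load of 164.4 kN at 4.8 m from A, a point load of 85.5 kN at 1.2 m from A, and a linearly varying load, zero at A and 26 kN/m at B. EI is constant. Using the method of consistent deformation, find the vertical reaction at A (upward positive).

R_A = 284.7 kN

Release the roller at B. Primary structure: cantilever fixed at A.
Free-end deflection of the primary structure under the applied loading (downward +):
  point load 164.4 at a = 4.8: Pa²(3L − a)/(6EI) = 19696/EI
  point load 85.5 at a = 1.2: Pa²(3L − a)/(6EI) = 714.1/EI
  triangular load, peak 26 at the free end: 11w₀L⁴/(120EI) = 49421/EI
  δ_0 = 69831/EI
Tip deflection under a unit load at B: L³/(3EI) = 576/EI.
Compatibility at B: δ_0 − R_B·δ_{BB} = 0, so R_B = 69831/576 = 121.2 kN.
Vertical equilibrium: R_A = ΣP − R_B = 405.9 − 121.2 = 284.7 kN.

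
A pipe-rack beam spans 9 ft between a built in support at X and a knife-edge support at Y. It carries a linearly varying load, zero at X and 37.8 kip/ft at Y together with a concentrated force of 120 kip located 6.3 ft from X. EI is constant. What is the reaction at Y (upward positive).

R_Y = 161.2 kip

Remove the prop at Y; the released (primary) structure is a cantilever built in at X.
Deflection at Y on the released cantilever, summing each load's contribution:
  triangular load, peak 37.8 at the free end: 11w₀L⁴/(120EI) = 22734/EI
  point load 120 at a = 6.3: Pa²(3L − a)/(6EI) = 16432/EI
  δ_0 = 39166/EI
Tip deflection under a unit load at Y: L³/(3EI) = 243/EI.
Compatibility at Y: δ_0 − R_Y·δ_{YY} = 0, so R_Y = 39166/243 = 161.2 kip.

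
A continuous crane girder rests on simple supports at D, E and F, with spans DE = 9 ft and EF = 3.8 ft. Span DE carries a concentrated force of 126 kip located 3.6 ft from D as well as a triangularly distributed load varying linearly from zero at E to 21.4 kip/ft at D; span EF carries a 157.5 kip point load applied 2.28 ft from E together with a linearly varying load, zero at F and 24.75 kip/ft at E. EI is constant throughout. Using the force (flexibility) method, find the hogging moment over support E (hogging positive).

M_E = 242 kip·ft

Release continuity at E by inserting a hinge; the redundant is the internal moment M_E. The primary structure is two simply-supported spans DE and EF.
Discontinuity in slope at E on the released structure — sum the simple-span end rotations:
  span DE: point load 126 at a = 3.6: Pab(L + a)/(6LEI) = 571.5/EI
  span DE: triangular load, peak 21.4: 7w₀L³/(360EI) = 303.3/EI
  span EF: point load 157.5 at a = 2.28: Pab(L + b)/(6LEI) = 127.4/EI
  span EF: triangular load, peak 24.75: w₀L³/(45EI) = 30.18/EI
  relative rotation θ_0 = (874.9 + 157.5)/EI = 1032/EI
A unit hogging moment at E produces rotation L₁/(3EI) + L₂/(3EI) = 4.267/EI.
Compatibility: M_E·(L₁+L₂)/(3EI) = θ_0, giving M_E = 242 kip·ft (hogging).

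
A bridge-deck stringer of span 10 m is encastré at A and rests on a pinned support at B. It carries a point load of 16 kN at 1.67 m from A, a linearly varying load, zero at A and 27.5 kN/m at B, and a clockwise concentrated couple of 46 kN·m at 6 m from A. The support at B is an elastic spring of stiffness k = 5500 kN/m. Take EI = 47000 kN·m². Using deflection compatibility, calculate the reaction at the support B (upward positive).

Remove the prop at B; the released (primary) structure is a cantilever built in at A.
Deflection at B on the released cantilever, summing each load's contribution:
  point load 16 at a = 1.67: Pa²(3L − a)/(6EI) = 210.7/EI
  triangular load, peak 27.5 at the free end: 11w₀L⁴/(120EI) = 25208/EI
  clockwise couple 46 at a = 6: M₀a(2L − a)/(2EI) = 1932/EI
  δ_0 = 27351/EI
Tip deflection under a unit load at B: L³/(3EI) = 333.3/EI.
With EI = 47000 kN·m²: δ_0 = 0.58194 m and δ_{BB} = 0.007092 m/kN.
Compatibility — the spring shortens by R_B/k under the reaction it provides: δ_0 − R_B·δ_{BB} = R_B/k. With 1/k = 0.000182 m/kN, R_B = δ_0 / (δ_{BB} + 1/k) = 0.58194 / (0.007092 + 0.000182) = 80 kN.

R_B = 80 kN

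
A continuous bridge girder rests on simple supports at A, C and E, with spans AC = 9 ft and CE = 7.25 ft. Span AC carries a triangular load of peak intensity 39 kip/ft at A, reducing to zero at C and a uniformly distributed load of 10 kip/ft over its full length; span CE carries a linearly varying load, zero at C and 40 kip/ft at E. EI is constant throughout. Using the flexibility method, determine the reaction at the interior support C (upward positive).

Release continuity at C by inserting a hinge; the redundant is the internal moment M_C. The primary structure is two simply-supported spans AC and CE.
Discontinuity in slope at C on the released structure — sum the simple-span end rotations:
  span AC: triangular load, peak 39: 7w₀L³/(360EI) = 552.8/EI
  span AC: UDL 10: wL³/(24EI) = 303.8/EI
  span CE: triangular load, peak 40: 7w₀L³/(360EI) = 296.4/EI
  relative rotation θ_0 = (856.6 + 296.4)/EI = 1153/EI
A unit hogging moment at C produces rotation L₁/(3EI) + L₂/(3EI) = 5.417/EI.
Slope continuity at C: θ_0 = M_C·5.417/EI, so M_C = 1153/5.417 = 212.9 kip·ft (hogging).
Span AC, ΣM about A with M_C applied at C: R_C^{AC}·9 = 931.5 + 212.9, so R_C^{AC} = 127.2 kip and R_A = 265.5 − 127.2 = 138.3 kip.
Span CE, ΣM about E: R_C^{CE}·7.25 = 350.4 + 212.9, so R_C^{CE} = 77.69 kip and R_E = 145 − 77.69 = 67.31 kip.
R_C = 127.2 + 77.69 = 204.8 kip.

R_C = 204.8 kip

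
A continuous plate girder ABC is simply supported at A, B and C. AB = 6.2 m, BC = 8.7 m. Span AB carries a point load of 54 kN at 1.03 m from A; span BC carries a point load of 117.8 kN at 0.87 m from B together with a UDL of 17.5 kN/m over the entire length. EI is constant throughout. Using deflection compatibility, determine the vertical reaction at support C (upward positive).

Insert a hinge at B; M_B is the redundant, and each span becomes simply supported.
Rotations at B on the released spans (each span's end-slope, ×1/EI):
  span AB: point load 54 at a = 1.03: Pab(L + a)/(6LEI) = 55.89/EI
  span BC: point load 117.8 at a = 0.87: Pab(L + b)/(6LEI) = 254.1/EI
  span BC: UDL 17.5: wL³/(24EI) = 480.2/EI
  relative rotation θ_0 = (55.89 + 734.3)/EI = 790.2/EI
A unit hogging moment at B produces rotation L₁/(3EI) + L₂/(3EI) = 4.967/EI.
Compatibility: M_B·(L₁+L₂)/(3EI) = θ_0, giving M_B = 159.1 kN·m (hogging).
Span BC, ΣM about C: R_B^{BC}·8.7 = 1585 + 159.1, so R_B^{BC} = 200.4 kN and R_C = 270.1 − 200.4 = 69.62 kN.

R_C = 69.62 kN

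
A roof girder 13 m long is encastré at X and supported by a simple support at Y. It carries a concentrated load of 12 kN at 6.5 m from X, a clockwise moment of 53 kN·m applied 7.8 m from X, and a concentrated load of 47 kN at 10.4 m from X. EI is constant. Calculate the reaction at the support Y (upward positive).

R_Y = 41.97 kN

Release the roller at Y. Primary structure: cantilever fixed at X.
Primary-structure tip deflection at Y by superposition:
  point load 12 at a = 6.5: Pa²(3L − a)/(6EI) = 2746/EI
  clockwise couple 53 at a = 7.8: M₀a(2L − a)/(2EI) = 3762/EI
  point load 47 at a = 10.4: Pa²(3L − a)/(6EI) = 24231/EI
  δ_0 = 30740/EI
Tip deflection under a unit load at Y: L³/(3EI) = 732.3/EI.
Compatibility at Y: δ_0 − R_Y·δ_{YY} = 0, so R_Y = 30740/732.3 = 41.97 kN.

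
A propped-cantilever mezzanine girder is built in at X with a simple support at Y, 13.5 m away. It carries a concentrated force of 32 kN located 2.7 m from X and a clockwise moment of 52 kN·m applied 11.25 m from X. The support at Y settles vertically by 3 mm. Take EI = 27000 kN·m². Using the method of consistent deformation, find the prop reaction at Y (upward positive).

Choose R_Y as the redundant. The primary structure is the cantilever fixed at X.
Primary-structure tip deflection at Y by superposition:
  point load 32 at a = 2.7: Pa²(3L − a)/(6EI) = 1470/EI
  clockwise couple 52 at a = 11.25: M₀a(2L − a)/(2EI) = 4607/EI
  δ_0 = 6077/EI
Tip deflection under a unit load at Y: L³/(3EI) = 820.1/EI.
With EI = 27000 kN·m²: δ_0 = 0.22506 m and δ_{YY} = 0.030375 m/kN.
Compatibility — the beam at Y must follow the support down by 0.003 m: δ_0 − R_Y·δ_{YY} = 0.003, so R_Y = (0.22506 − 0.003)/0.030375 = 7.311 kN.

R_Y = 7.311 kN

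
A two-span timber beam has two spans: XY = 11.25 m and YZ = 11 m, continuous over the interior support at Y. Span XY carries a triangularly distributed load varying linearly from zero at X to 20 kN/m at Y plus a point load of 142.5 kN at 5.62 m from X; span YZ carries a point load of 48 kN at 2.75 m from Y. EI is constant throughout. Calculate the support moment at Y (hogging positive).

M_Y = 280.1 kN·m

Take M_Y as the redundant. Released structure: two simple spans XY and YZ with a hinge at Y.
End slopes at the hinge Y, treating each span as simply supported:
  span XY: triangular load, peak 20: w₀L³/(45EI) = 632.8/EI
  span XY: point load 142.5 at a = 5.62: Pab(L + a)/(6LEI) = 1127/EI
  span YZ: point load 48 at a = 2.75: Pab(L + b)/(6LEI) = 317.6/EI
  relative rotation θ_0 = (1760 + 317.6)/EI = 2077/EI
A unit hogging moment at Y produces rotation L₁/(3EI) + L₂/(3EI) = 7.417/EI.
Slope continuity at Y: θ_0 = M_Y·7.417/EI, so M_Y = 2077/7.417 = 280.1 kN·m (hogging).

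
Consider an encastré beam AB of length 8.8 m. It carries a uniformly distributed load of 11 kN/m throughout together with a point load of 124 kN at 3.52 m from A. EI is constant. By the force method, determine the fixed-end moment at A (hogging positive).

M_A = 228.1 kN·m

Release both end moments; the primary structure is a simply-supported span AB with redundants M_A and M_B.
Simple-span end rotations at A and B under the given loads:
  at A: UDL 11: wL³/(24EI) = 312.3/EI
  at B: UDL 11: wL³/(24EI) = 312.3/EI
  at A: point load 124 at a = 3.52: Pab(L + b)/(6LEI) = 614.6/EI
  at B: point load 124 at a = 3.52: Pab(L + a)/(6LEI) = 537.7/EI
  θ_A0 = 926.9/EI,  θ_B0 = 850.1/EI
Flexibility coefficients: a unit moment at one end gives L/(3EI) there and L/(6EI) at the far end, so f₁₁ = f₂₂ = 2.933/EI and f₁₂ = f₂₁ = 1.467/EI.
Compatibility — zero rotation at each built-in end:
  2.933 M_A + 1.467 M_B = 926.9
  1.467 M_A + 2.933 M_B = 850.1
Solving the pair gives M_A = 228.1 kN·m and M_B = 175.7 kN·m (hogging).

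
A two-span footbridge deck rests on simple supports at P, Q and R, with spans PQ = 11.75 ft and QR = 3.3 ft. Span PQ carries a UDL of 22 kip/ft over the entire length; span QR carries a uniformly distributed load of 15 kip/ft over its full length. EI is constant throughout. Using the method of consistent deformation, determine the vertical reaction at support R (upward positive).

Release continuity at Q by inserting a hinge; the redundant is the internal moment M_Q. The primary structure is two simply-supported spans PQ and QR.
Discontinuity in slope at Q on the released structure — sum the simple-span end rotations:
  span PQ: UDL 22: wL³/(24EI) = 1487/EI
  span QR: UDL 15: wL³/(24EI) = 22.46/EI
  relative rotation θ_0 = (1487 + 22.46)/EI = 1510/EI
A unit hogging moment at Q produces rotation L₁/(3EI) + L₂/(3EI) = 5.017/EI.
Slope continuity at Q: θ_0 = M_Q·5.017/EI, so M_Q = 1510/5.017 = 300.9 kip·ft (hogging).
Span QR, ΣM about R: R_Q^{QR}·3.3 = 81.67 + 300.9, so R_Q^{QR} = 115.9 kip and R_R = 49.5 − 115.9 = -66.43 kip.

R_R = -66.43 kip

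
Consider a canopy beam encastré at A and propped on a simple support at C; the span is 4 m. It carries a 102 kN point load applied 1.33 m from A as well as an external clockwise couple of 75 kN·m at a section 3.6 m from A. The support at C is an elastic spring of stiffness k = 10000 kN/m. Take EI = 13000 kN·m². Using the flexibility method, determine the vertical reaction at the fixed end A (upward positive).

Take the reaction at C as the redundant and release it; the primary structure is a cantilever fixed at A.
Primary-structure tip deflection at C by superposition:
  point load 102 at a = 1.33: Pa²(3L − a)/(6EI) = 320.9/EI
  clockwise couple 75 at a = 3.6: M₀a(2L − a)/(2EI) = 594/EI
  δ_0 = 914.9/EI
Flexibility coefficient — unit upward force at C: δ_{CC} = L³/(3EI) = 21.33/EI.
With EI = 13000 kN·m²: δ_0 = 0.070374 m and δ_{CC} = 0.001641 m/kN.
Compatibility — the spring shortens by R_C/k under the reaction it provides: δ_0 − R_C·δ_{CC} = R_C/k. With 1/k = 0.0001 m/kN, R_C = δ_0 / (δ_{CC} + 1/k) = 0.070374 / (0.001641 + 0.0001) = 40.42 kN.
Vertical equilibrium: R_A = ΣP − R_C = 102 − 40.42 = 61.58 kN.

R_A = 61.58 kN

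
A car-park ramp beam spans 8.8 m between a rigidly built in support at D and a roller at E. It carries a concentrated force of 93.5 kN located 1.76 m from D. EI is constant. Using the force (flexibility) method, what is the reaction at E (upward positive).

Take the reaction at E as the redundant and release it; the primary structure is a cantilever fixed at D.
Downward deflection at the released point E due to the loads:
  point load 93.5 at a = 1.76: Pa²(3L − a)/(6EI) = 1189/EI
Flexibility coefficient — unit upward force at E: δ_{EE} = L³/(3EI) = 227.2/EI.
Compatibility at E: δ_0 − R_E·δ_{EE} = 0, so R_E = 1189/227.2 = 5.236 kN.

R_E = 5.236 kN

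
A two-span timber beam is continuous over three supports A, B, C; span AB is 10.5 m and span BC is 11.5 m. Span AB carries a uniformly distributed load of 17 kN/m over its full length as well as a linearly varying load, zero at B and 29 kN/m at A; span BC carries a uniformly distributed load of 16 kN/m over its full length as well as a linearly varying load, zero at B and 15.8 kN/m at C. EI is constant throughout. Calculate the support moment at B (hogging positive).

Release continuity at B by inserting a hinge; the redundant is the internal moment M_B. The primary structure is two simply-supported spans AB and BC.
End slopes at the hinge B, treating each span as simply supported:
  span AB: UDL 17: wL³/(24EI) = 820/EI
  span AB: triangular load, peak 29: 7w₀L³/(360EI) = 652.8/EI
  span BC: UDL 16: wL³/(24EI) = 1014/EI
  span BC: triangular load, peak 15.8: 7w₀L³/(360EI) = 467.2/EI
  relative rotation θ_0 = (1473 + 1481)/EI = 2954/EI
A unit hogging moment at B produces rotation L₁/(3EI) + L₂/(3EI) = 7.333/EI.
Slope continuity at B: θ_0 = M_B·7.333/EI, so M_B = 2954/7.333 = 402.8 kN·m (hogging).

M_B = 402.8 kN·m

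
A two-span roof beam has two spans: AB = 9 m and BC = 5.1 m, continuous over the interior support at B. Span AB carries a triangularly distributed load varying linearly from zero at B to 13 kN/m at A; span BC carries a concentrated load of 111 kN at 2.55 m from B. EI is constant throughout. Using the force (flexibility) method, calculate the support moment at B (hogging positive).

M_B = 77.6 kN·m

Take M_B as the redundant. Released structure: two simple spans AB and BC with a hinge at B.
Discontinuity in slope at B on the released structure — sum the simple-span end rotations:
  span AB: triangular load, peak 13: 7w₀L³/(360EI) = 184.3/EI
  span BC: point load 111 at a = 2.55: Pab(L + b)/(6LEI) = 180.4/EI
  relative rotation θ_0 = (184.3 + 180.4)/EI = 364.7/EI
A unit hogging moment at B produces rotation L₁/(3EI) + L₂/(3EI) = 4.7/EI.
Slope continuity at B: θ_0 = M_B·4.7/EI, so M_B = 364.7/4.7 = 77.6 kN·m (hogging).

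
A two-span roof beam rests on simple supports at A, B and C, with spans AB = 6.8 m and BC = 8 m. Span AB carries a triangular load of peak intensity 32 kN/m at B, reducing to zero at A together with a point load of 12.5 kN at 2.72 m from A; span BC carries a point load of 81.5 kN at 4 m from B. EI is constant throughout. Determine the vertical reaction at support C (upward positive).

R_C = 26 kN

Insert a hinge at B; M_B is the redundant, and each span becomes simply supported.
Rotations at B on the released spans (each span's end-slope, ×1/EI):
  span AB: triangular load, peak 32: w₀L³/(45EI) = 223.6/EI
  span AB: point load 12.5 at a = 2.72: Pab(L + a)/(6LEI) = 32.37/EI
  span BC: point load 81.5 at a = 4: Pab(L + b)/(6LEI) = 326/EI
  relative rotation θ_0 = (256 + 326)/EI = 582/EI
A unit hogging moment at B produces rotation L₁/(3EI) + L₂/(3EI) = 4.933/EI.
Compatibility: M_B·(L₁+L₂)/(3EI) = θ_0, giving M_B = 118 kN·m (hogging).
Span BC, ΣM about C: R_B^{BC}·8 = 326 + 118, so R_B^{BC} = 55.5 kN and R_C = 81.5 − 55.5 = 26 kN.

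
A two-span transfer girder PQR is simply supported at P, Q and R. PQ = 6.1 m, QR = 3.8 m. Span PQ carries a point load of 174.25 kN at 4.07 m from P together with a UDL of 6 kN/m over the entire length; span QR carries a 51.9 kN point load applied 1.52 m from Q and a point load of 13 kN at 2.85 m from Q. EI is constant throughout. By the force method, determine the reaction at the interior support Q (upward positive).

Insert a hinge at Q; M_Q is the redundant, and each span becomes simply supported.
End slopes at the hinge Q, treating each span as simply supported:
  span PQ: point load 174.25 at a = 4.07: Pab(L + a)/(6LEI) = 400/EI
  span PQ: UDL 6: wL³/(24EI) = 56.75/EI
  span QR: point load 51.9 at a = 1.52: Pab(L + b)/(6LEI) = 47.96/EI
  span QR: point load 13 at a = 2.85: Pab(L + b)/(6LEI) = 7.333/EI
  relative rotation θ_0 = (456.8 + 55.3)/EI = 512.1/EI
A unit hogging moment at Q produces rotation L₁/(3EI) + L₂/(3EI) = 3.3/EI.
Slope continuity at Q: θ_0 = M_Q·3.3/EI, so M_Q = 512.1/3.3 = 155.2 kN·m (hogging).
Span PQ, ΣM about P with M_Q applied at Q: R_Q^{PQ}·6.1 = 820.8 + 155.2, so R_Q^{PQ} = 160 kN and R_P = 210.8 − 160 = 50.85 kN.
Span QR, ΣM about R: R_Q^{QR}·3.8 = 130.7 + 155.2, so R_Q^{QR} = 75.23 kN and R_R = 64.9 − 75.23 = -10.33 kN.
R_Q = 160 + 75.23 = 235.2 kN.

R_Q = 235.2 kN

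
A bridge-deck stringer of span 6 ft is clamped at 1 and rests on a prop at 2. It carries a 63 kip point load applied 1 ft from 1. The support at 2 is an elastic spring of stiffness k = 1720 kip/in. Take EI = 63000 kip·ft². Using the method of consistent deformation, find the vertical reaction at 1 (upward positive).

Release the roller at 2. Primary structure: cantilever fixed at 1.
Deflection at 2 on the released cantilever, summing each load's contribution:
  point load 63 at a = 1: Pa²(3L − a)/(6EI) = 178.5/EI
Flexibility coefficient — unit upward force at 2: δ_{22} = L³/(3EI) = 72/EI.
With EI = 63000 kip·ft²: δ_0 = 0.002833 ft and δ_{22} = 0.001143 ft/kip.
Compatibility — the spring shortens by R_2/k under the reaction it provides: δ_0 − R_2·δ_{22} = R_2/k. With 1/k = 1/(1720×12) ft/kip = 0.000048 ft/kip, R_2 = δ_0 / (δ_{22} + 1/k) = 0.002833 / (0.001143 + 0.000048) = 2.378 kip.
Vertical equilibrium: R_1 = ΣP − R_2 = 63 − 2.378 = 60.62 kip.

R_1 = 60.62 kip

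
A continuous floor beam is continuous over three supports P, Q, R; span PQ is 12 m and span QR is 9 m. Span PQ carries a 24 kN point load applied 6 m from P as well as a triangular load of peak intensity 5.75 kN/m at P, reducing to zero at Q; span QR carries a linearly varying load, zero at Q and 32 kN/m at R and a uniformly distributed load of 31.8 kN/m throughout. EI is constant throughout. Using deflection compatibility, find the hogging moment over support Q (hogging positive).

M_Q = 261.2 kN·m

Take M_Q as the redundant. Released structure: two simple spans PQ and QR with a hinge at Q.
Discontinuity in slope at Q on the released structure — sum the simple-span end rotations:
  span PQ: point load 24 at a = 6: Pab(L + a)/(6LEI) = 216/EI
  span PQ: triangular load, peak 5.75: 7w₀L³/(360EI) = 193.2/EI
  span QR: triangular load, peak 32: 7w₀L³/(360EI) = 453.6/EI
  span QR: UDL 31.8: wL³/(24EI) = 965.9/EI
  relative rotation θ_0 = (409.2 + 1420)/EI = 1829/EI
A unit hogging moment at Q produces rotation L₁/(3EI) + L₂/(3EI) = 7/EI.
Slope continuity at Q: θ_0 = M_Q·7/EI, so M_Q = 1829/7 = 261.2 kN·m (hogging).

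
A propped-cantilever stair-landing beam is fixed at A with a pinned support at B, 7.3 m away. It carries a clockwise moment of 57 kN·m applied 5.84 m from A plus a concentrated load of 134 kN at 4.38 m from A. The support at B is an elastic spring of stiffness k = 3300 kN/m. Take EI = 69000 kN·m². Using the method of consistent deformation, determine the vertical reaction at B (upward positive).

Remove the prop at B; the released (primary) structure is a cantilever built in at A.
Deflection at B on the released cantilever, summing each load's contribution:
  clockwise couple 57 at a = 5.84: M₀a(2L − a)/(2EI) = 1458/EI
  point load 134 at a = 4.38: Pa²(3L − a)/(6EI) = 7506/EI
  δ_0 = 8964/EI
Tip deflection under a unit load at B: L³/(3EI) = 129.7/EI.
With EI = 69000 kN·m²: δ_0 = 0.12992 m and δ_{BB} = 0.001879 m/kN.
Compatibility — the spring shortens by R_B/k under the reaction it provides: δ_0 − R_B·δ_{BB} = R_B/k. With 1/k = 0.000303 m/kN, R_B = δ_0 / (δ_{BB} + 1/k) = 0.12992 / (0.001879 + 0.000303) = 59.53 kN.

R_B = 59.53 kN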